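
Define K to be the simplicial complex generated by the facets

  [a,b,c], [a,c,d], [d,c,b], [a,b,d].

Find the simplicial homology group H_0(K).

H_0 ≅ Z.

Order the vertices as a < b < c < d. Listing each simplex with vertices in this order, K has dimension 2 with simplices:

  0-simplices (4): a, b, c, d
  1-simplices (6): ab, ac, ad, bc, bd, cd
  2-simplices (4): abc, abd, acd, bcd

so the chain groups are C_0 ≅ Z^4, C_1 ≅ Z^6, C_2 ≅ Z^4.

∂_1: C_1 → C_0 is given by ∂[p,q] = [q] − [p].
The 4×6 boundary matrix has rank 3 and Smith normal form diag(1,1,1).

∂_2: C_2 → C_1 acts by ∂[p,q,r] = [q,r] − [p,r] + [p,q]. For instance
  ∂acd = cd − ad + ac,
  ∂bcd = cd − bd + bc.
This gives a 6×4 integer matrix of rank 3; reducing to Smith normal form yields diagonal entries (1,1,1).

Computing H_k = (kernel of ∂_k) / (image of ∂_{k+1}):

  H_0: rank C_0 − rank ∂_1 = 4 − 3 = 1, and the invariant factors of ∂_1 are all 1, so H_0 = Z.

(K is a triangulation of the 2-sphere S^2.)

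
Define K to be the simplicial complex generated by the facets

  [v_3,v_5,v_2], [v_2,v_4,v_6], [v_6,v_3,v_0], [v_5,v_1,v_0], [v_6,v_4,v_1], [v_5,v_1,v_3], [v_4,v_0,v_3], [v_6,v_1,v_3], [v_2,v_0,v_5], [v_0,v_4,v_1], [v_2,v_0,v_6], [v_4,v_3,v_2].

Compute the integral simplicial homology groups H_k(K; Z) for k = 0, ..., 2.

Fix the vertex order v_0 < v_1 < v_2 < v_3 < v_4 < v_5 < v_6 and write every simplex with vertices in increasing order. Then dim K = 2 and the simplices of K are:

  0-simplices (7): [v_0], [v_1], [v_2], [v_3], [v_4], [v_5], [v_6]
  1-simplices (18): (18 of them)
  2-simplices (12): (12 of them)

so the chain groups are C_0 ≅ Z^7, C_1 ≅ Z^18, C_2 ≅ Z^12.

Boundary ∂_1: C_1 → C_0 is given by ∂[p,q] = [q] − [p]. For instance
  ∂[v_0,v_1] = [v_1] − [v_0].
As a 7×18 matrix over Z this has rank 6, with invariant factors (1,1,1,1,1,1).

The boundary map ∂_2: C_2 → C_1 sends each 2-simplex [p,q,r] to [q,r] − [p,r] + [p,q]. For instance
  ∂[v_0,v_1,v_4] = [v_1,v_4] − [v_0,v_4] + [v_0,v_1],
  ∂[v_2,v_3,v_5] = [v_3,v_5] − [v_2,v_5] + [v_2,v_3].
The 18×12 boundary matrix has rank 12 and Smith normal form diag(1,1,1,1,1,1,1,1,1,1,1,2).

From H_k ≅ ker(∂_k) / im(∂_{k+1}) we obtain:

  H_0: rank C_0 − rank ∂_1 = 7 − 6 = 1, and the invariant factors of ∂_1 are all 1, so H_0 = Z.
  H_1: rank ker ∂_1 − rank ∂_2 = (18 − 6) − 12 = 0, and ∂_2 has invariant factor 2 > 1, so H_1 = Z/2.
  H_2: rank ker ∂_2 − rank ∂_3 = (12 − 12) − 0 = 0, and there is no ∂_3, so H_2 = 0.

H_0 = Z,  H_1 = Z/2,  H_2 = 0.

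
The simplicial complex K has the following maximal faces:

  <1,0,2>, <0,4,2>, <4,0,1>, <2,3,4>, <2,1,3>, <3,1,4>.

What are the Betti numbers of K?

b_0 = 1, b_1 = 0, b_2 = 1.

Take the total order 0 < 1 < 2 < 3 < 4 on the vertex set. Then K (dimension 2) consists of the simplices:

  0-simplices (5): [0], [1], [2], [3], [4]
  1-simplices (9): [0,1], [0,2], [0,4], [1,2], [1,3], [1,4], [2,3], [2,4], [3,4]
  2-simplices (6): [0,1,2], [0,1,4], [0,2,4], [1,2,3], [1,3,4], [2,3,4]

giving chain groups C_0 ≅ Z^5, C_1 ≅ Z^9, C_2 ≅ Z^6.

Boundary ∂_1: C_1 → C_0 maps an edge to its endpoints' difference, ∂[p,q] = q − p. For instance
  ∂[1,4] = [4] − [1].
The 5×9 boundary matrix has rank 4 and Smith normal form diag(1,1,1,1).

∂_2: C_2 → C_1 acts by ∂[p,q,r] = [q,r] − [p,r] + [p,q]. For instance
  ∂[0,1,4] = [1,4] − [0,4] + [0,1],
  ∂[2,3,4] = [3,4] − [2,4] + [2,3].
As a 9×6 matrix over Z this has rank 5, with invariant factors (1,1,1,1,1).

Now H_k = ker ∂_k / im ∂_{k+1}, so:

  H_0: rank C_0 − rank ∂_1 = 5 − 4 = 1, and the invariant factors of ∂_1 are all 1, so H_0 ≅ Z.
  H_1: rank ker ∂_1 − rank ∂_2 = (9 − 4) − 5 = 0, and the invariant factors of ∂_2 are all 1, so H_1 ≅ 0.
  H_2: rank ker ∂_2 − rank ∂_3 = (6 − 5) − 0 = 1, and there is no ∂_3, so H_2 ≅ Z.

(K is a triangulation of the 2-sphere S^2.)

Hence the Betti numbers are b_0 = 1, b_1 = 0, b_2 = 1.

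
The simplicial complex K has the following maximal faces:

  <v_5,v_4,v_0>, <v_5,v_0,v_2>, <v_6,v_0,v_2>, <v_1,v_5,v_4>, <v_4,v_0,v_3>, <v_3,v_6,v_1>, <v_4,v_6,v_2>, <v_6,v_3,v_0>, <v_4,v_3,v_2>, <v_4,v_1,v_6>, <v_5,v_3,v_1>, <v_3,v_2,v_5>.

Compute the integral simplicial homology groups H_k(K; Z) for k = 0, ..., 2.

Fix the vertex order v_0 < v_1 < v_2 < v_3 < v_4 < v_5 < v_6 and write every simplex with vertices in increasing order. Then dim K = 2 and the simplices of K are:

  0-simplices (7): [v_0], [v_1], [v_2], [v_3], [v_4], [v_5], [v_6]
  1-simplices (18): (18 of them)
  2-simplices (12): (12 of them)

Hence C_0 ≅ Z^7, C_1 ≅ Z^18, C_2 ≅ Z^12.

The boundary map ∂_1: C_1 → C_0 maps an edge to its endpoints' difference, ∂[p,q] = q − p.
This gives a 7×18 integer matrix of rank 6; reducing to Smith normal form yields diagonal entries (1,1,1,1,1,1).

Boundary ∂_2: C_2 → C_1 sends each 2-simplex [p,q,r] to [q,r] − [p,r] + [p,q]. For instance
  ∂[v_2,v_4,v_6] = [v_4,v_6] − [v_2,v_6] + [v_2,v_4],
  ∂[v_0,v_4,v_5] = [v_4,v_5] − [v_0,v_5] + [v_0,v_4].
The resulting 18×12 matrix has rank 12, and its Smith normal form has invariant factors (1,1,1,1,1,1,1,1,1,1,1,2).

Reading off H_k = ker ∂_k / im ∂_{k+1}:

  H_0: rank C_0 − rank ∂_1 = 7 − 6 = 1, and the invariant factors of ∂_1 are all 1, so H_0 ≅ Z.
  H_1: rank ker ∂_1 − rank ∂_2 = (18 − 6) − 12 = 0, and ∂_2 has invariant factor 2 > 1, so H_1 ≅ Z_2.
  H_2: rank ker ∂_2 − rank ∂_3 = (12 − 12) − 0 = 0, and there is no ∂_3, so H_2 ≅ 0.

H_0 = Z,  H_1 = Z_2,  H_2 = 0.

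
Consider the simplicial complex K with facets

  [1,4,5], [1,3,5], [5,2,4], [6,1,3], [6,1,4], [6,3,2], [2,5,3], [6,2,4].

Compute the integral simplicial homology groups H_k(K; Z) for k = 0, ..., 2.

K has 6 vertices, 12 edges, 8 triangles.
rank ∂_0 = 0, rank ∂_1 = 5 ⇒ b_0 = 6 − 0 − 5 = 1; all invariant factors of ∂_1 are 1 so no torsion. So H_0 = Z.
rank ∂_1 = 5, rank ∂_2 = 7 ⇒ b_1 = 12 − 5 − 7 = 0; all invariant factors of ∂_2 are 1 so no torsion. So H_1 = 0.
rank ∂_2 = 7, rank ∂_3 = 0 ⇒ b_2 = 8 − 7 − 0 = 1. So H_2 = Z.

H_0 = Z,  H_1 = 0,  H_2 = Z.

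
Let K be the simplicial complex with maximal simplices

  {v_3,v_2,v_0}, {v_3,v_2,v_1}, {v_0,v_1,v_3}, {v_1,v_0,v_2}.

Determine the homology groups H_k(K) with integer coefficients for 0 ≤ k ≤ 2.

H_0 ≅ Z,  H_1 = 0,  H_2 ≅ Z.

Fix the vertex order v_0 < v_1 < v_2 < v_3 and write every simplex with vertices in increasing order. Then dim K = 2 and the simplices of K are:

  0-simplices (4): [v_0], [v_1], [v_2], [v_3]
  1-simplices (6): [v_0,v_1], [v_0,v_2], [v_0,v_3], [v_1,v_2], [v_1,v_3], [v_2,v_3]
  2-simplices (4): [v_0,v_1,v_2], [v_0,v_1,v_3], [v_0,v_2,v_3], [v_1,v_2,v_3]

giving chain groups C_0 ≅ Z^4, C_1 ≅ Z^6, C_2 ≅ Z^4.

Boundary ∂_1: C_1 → C_0 sends each edge [p,q] (with p < q) to q − p. For instance
  ∂[v_2,v_3] = [v_3] − [v_2].
This gives a 4×6 integer matrix of rank 3; reducing to Smith normal form yields diagonal entries (1,1,1).

The boundary map ∂_2: C_2 → C_1 maps a triangle to the signed sum of its edges. For instance
  ∂[v_0,v_1,v_2] = [v_1,v_2] − [v_0,v_2] + [v_0,v_1],
  ∂[v_0,v_1,v_3] = [v_1,v_3] − [v_0,v_3] + [v_0,v_1].
The 6×4 boundary matrix has rank 3 and Smith normal form diag(1,1,1).

From H_k ≅ ker(∂_k) / im(∂_{k+1}) we obtain:

  H_0: rank C_0 − rank ∂_1 = 4 − 3 = 1, and the invariant factors of ∂_1 are all 1, so H_0 ≅ Z.
  H_1: rank ker ∂_1 − rank ∂_2 = (6 − 3) − 3 = 0, and the invariant factors of ∂_2 are all 1, so H_1 ≅ 0.
  H_2: rank ker ∂_2 − rank ∂_3 = (4 − 3) − 0 = 1, and there is no ∂_3, so H_2 ≅ Z.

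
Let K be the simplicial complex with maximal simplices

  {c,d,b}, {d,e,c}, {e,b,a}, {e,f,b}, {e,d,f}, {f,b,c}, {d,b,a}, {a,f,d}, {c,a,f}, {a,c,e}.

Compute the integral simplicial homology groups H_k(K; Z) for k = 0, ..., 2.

Fix the vertex order a < b < c < d < e < f and write every simplex with vertices in increasing order. Then dim K = 2 and the simplices of K are:

  0-simplices (6): a, b, c, d, e, f
  1-simplices (15): ab, ac, ad, ae, af, bc, bd, be, bf, cd, ce, cf, de, df, ef
  2-simplices (10): abd, abe, ace, acf, adf, bcd, bcf, bef, cde, def

so the chain groups are C_0 ≅ Z^6, C_1 ≅ Z^15, C_2 ≅ Z^10.

The boundary map ∂_1: C_1 → C_0 maps an edge to its endpoints' difference, ∂[p,q] = q − p.
This gives a 6×15 integer matrix of rank 5; reducing to Smith normal form yields diagonal entries (1,1,1,1,1).

Boundary ∂_2: C_2 → C_1 maps a triangle to the signed sum of its edges. For instance
  ∂adf = df − af + ad,
  ∂def = ef − df + de.
The 15×10 boundary matrix has rank 10 and Smith normal form diag(1,1,1,1,1,1,1,1,1,2).

Reading off H_k = ker ∂_k / im ∂_{k+1}:

  H_0: rank C_0 − rank ∂_1 = 6 − 5 = 1, and the invariant factors of ∂_1 are all 1, so H_0 = Z.
  H_1: rank ker ∂_1 − rank ∂_2 = (15 − 5) − 10 = 0, and ∂_2 has invariant factor 2 > 1, so H_1 = Z/2Z.
  H_2: rank ker ∂_2 − rank ∂_3 = (10 − 10) − 0 = 0, and there is no ∂_3, so H_2 = 0.

As a check, the Euler characteristic is 6 − 15 + 10 = 1, which agrees with 1 − 0 + 0 = 1.

H_0 ≅ Z,  H_1 ≅ Z/2Z,  H_2 = 0.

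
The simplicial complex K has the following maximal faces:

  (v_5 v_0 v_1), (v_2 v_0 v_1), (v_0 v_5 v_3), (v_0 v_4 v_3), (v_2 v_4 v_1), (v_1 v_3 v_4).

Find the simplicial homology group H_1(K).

Take the total order v_0 < v_1 < v_2 < v_3 < v_4 < v_5 on the vertex set. Then K (dimension 2) consists of the simplices:

  0-simplices (6): [v_0], [v_1], [v_2], [v_3], [v_4], [v_5]
  1-simplices (12): [v_0,v_1], [v_0,v_2], [v_0,v_3], [v_0,v_4], [v_0,v_5], [v_1,v_2], [v_1,v_3], [v_1,v_4], [v_1,v_5], [v_2,v_4], [v_3,v_4], [v_3,v_5]
  2-simplices (6): [v_0,v_1,v_2], [v_0,v_1,v_5], [v_0,v_3,v_4], [v_0,v_3,v_5], [v_1,v_2,v_4], [v_1,v_3,v_4]

giving chain groups C_0 ≅ Z^6, C_1 ≅ Z^12, C_2 ≅ Z^6.

The boundary map ∂_1: C_1 → C_0 is given by ∂[p,q] = [q] − [p].
As a 6×12 matrix over Z this has rank 5, with invariant factors (1,1,1,1,1).

∂_2: C_2 → C_1 maps a triangle to the signed sum of its edges. For instance
  ∂[v_0,v_1,v_5] = [v_1,v_5] − [v_0,v_5] + [v_0,v_1],
  ∂[v_0,v_3,v_4] = [v_3,v_4] − [v_0,v_4] + [v_0,v_3].
The 12×6 boundary matrix has rank 6 and Smith normal form diag(1,1,1,1,1,1).

From H_k ≅ ker(∂_k) / im(∂_{k+1}) we obtain:

  H_1: rank ker ∂_1 − rank ∂_2 = (12 − 5) − 6 = 1, and the invariant factors of ∂_2 are all 1, so H_1 ≅ Z.

(K is a triangulation of the cylinder S^1 x I.)

H_1 ≅ Z.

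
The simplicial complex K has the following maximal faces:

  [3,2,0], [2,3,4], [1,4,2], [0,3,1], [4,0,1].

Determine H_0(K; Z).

H_0 ≅ Z.

Order the vertices as 0 < 1 < 2 < 3 < 4. Listing each simplex with vertices in this order, K has dimension 2 with simplices:

  0-simplices (5): [0], [1], [2], [3], [4]
  1-simplices (10): [0,1], [0,2], [0,3], [0,4], [1,2], [1,3], [1,4], [2,3], [2,4], [3,4]
  2-simplices (5): [0,1,3], [0,1,4], [0,2,3], [1,2,4], [2,3,4]

giving chain groups C_0 ≅ Z^5, C_1 ≅ Z^10, C_2 ≅ Z^5.

Boundary ∂_1: C_1 → C_0 sends each edge [p,q] (with p < q) to q − p. For instance
  ∂[2,4] = [4] − [2].
As a 5×10 matrix over Z this has rank 4, with invariant factors (1,1,1,1).

∂_2: C_2 → C_1 sends each 2-simplex [p,q,r] to [q,r] − [p,r] + [p,q]. For instance
  ∂[0,1,3] = [1,3] − [0,3] + [0,1],
  ∂[2,3,4] = [3,4] − [2,4] + [2,3].
This gives a 10×5 integer matrix of rank 5; reducing to Smith normal form yields diagonal entries (1,1,1,1,1).

Now H_k = ker ∂_k / im ∂_{k+1}, so:

  H_0: rank C_0 − rank ∂_1 = 5 − 4 = 1, and the invariant factors of ∂_1 are all 1, so H_0 = Z.

(K is a triangulation of the Möbius band.)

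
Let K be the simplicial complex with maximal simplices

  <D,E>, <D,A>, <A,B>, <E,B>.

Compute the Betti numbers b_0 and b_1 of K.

b_0 = 1, b_1 = 1.

We work with the vertex ordering A < B < D < E. The simplices of K, each written with vertices in increasing order, are:

  0-simplices (4): A, B, D, E
  1-simplices (4): AB, AD, BE, DE

so the chain groups are C_0 ≅ Z^4, C_1 ≅ Z^4.

The boundary map ∂_1: C_1 → C_0 maps an edge to its endpoints' difference, ∂[p,q] = q − p. For instance
  ∂BE = E − B.
This gives a 4×4 integer matrix of rank 3; reducing to Smith normal form yields diagonal entries (1,1,1).

Now H_k = ker ∂_k / im ∂_{k+1}, so:

  H_0: rank C_0 − rank ∂_1 = 4 − 3 = 1, and the invariant factors of ∂_1 are all 1, so H_0 ≅ Z.
  H_1: rank ker ∂_1 − rank ∂_2 = (4 − 3) − 0 = 1, and there is no ∂_2, so H_1 ≅ Z.

Hence the Betti numbers are b_0 = 1, b_1 = 1.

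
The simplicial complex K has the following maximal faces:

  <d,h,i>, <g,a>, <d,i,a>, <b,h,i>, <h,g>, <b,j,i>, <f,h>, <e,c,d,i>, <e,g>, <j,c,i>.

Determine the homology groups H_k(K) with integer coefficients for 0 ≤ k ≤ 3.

H_0 ≅ Z,  H_1 ≅ Z^2,  H_2 = 0,  H_3 = 0.

Order the vertices as a < b < c < d < e < f < g < h < i < j. Listing each simplex with vertices in this order, K has dimension 3 with simplices:

  0-simplices (10): a, b, c, d, e, f, g, h, i, j
  1-simplices (19): ad, ag, ai, bh, bi, bj, cd, ce, ci, cj, de, dh, di, eg, ei, fh, gh, hi, ij
  2-simplices (9): adi, bhi, bij, cde, cdi, cei, cij, dei, dhi
  3-simplices (1): cdei

giving chain groups C_0 ≅ Z^10, C_1 ≅ Z^19, C_2 ≅ Z^9, C_3 ≅ Z^1.

∂_1: C_1 → C_0 maps an edge to its endpoints' difference, ∂[p,q] = q − p.
The 10×19 boundary matrix has rank 9 and Smith normal form diag(1,1,1,1,1,1,1,1,1).

Boundary ∂_2: C_2 → C_1 acts by ∂[p,q,r] = [q,r] − [p,r] + [p,q]. For instance
  ∂cde = de − ce + cd,
  ∂bij = ij − bj + bi.
As a 19×9 matrix over Z this has rank 8, with invariant factors (1,1,1,1,1,1,1,1).

Boundary ∂_3: C_3 → C_2 sends each 3-simplex σ to the alternating sum Σ_i (−1)^i (σ with its i-th vertex removed). For instance
  ∂cdei = dei − cei + cdi − cde.
The 9×1 boundary matrix has rank 1 and Smith normal form diag(1).

Reading off H_k = ker ∂_k / im ∂_{k+1}:

  H_0: rank C_0 − rank ∂_1 = 10 − 9 = 1, and the invariant factors of ∂_1 are all 1, so H_0 ≅ Z.
  H_1: rank ker ∂_1 − rank ∂_2 = (19 − 9) − 8 = 2, and the invariant factors of ∂_2 are all 1, so H_1 ≅ Z^2.
  H_2: rank ker ∂_2 − rank ∂_3 = (9 − 8) − 1 = 0, and the invariant factors of ∂_3 are all 1, so H_2 ≅ 0.
  H_3: rank ker ∂_3 − rank ∂_4 = (1 − 1) − 0 = 0, and there is no ∂_4, so H_3 ≅ 0.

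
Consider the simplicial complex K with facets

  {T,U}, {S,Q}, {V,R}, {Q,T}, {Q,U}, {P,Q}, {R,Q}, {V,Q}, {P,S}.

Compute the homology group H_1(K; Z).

We work with the vertex ordering P < Q < R < S < T < U < V. The simplices of K, each written with vertices in increasing order, are:

  0-simplices (7): P, Q, R, S, T, U, V
  1-simplices (9): PQ, PS, QR, QS, QT, QU, QV, RV, TU

so the chain groups are C_0 ≅ Z^7, C_1 ≅ Z^9.

Boundary ∂_1: C_1 → C_0 is given by ∂[p,q] = [q] − [p]. For instance
  ∂TU = U − T.
As a 7×9 matrix over Z this has rank 6, with invariant factors (1,1,1,1,1,1).

Computing H_k = (kernel of ∂_k) / (image of ∂_{k+1}):

  H_1: rank ker ∂_1 − rank ∂_2 = (9 − 6) − 0 = 3, and there is no ∂_2, so H_1 ≅ Z^3.

H_1 = Z^3.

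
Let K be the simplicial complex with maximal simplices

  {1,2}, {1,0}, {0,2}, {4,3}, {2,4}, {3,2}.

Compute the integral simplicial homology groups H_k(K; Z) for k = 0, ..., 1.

We work with the vertex ordering 0 < 1 < 2 < 3 < 4. The simplices of K, each written with vertices in increasing order, are:

  0-simplices (5): [0], [1], [2], [3], [4]
  1-simplices (6): [0,1], [0,2], [1,2], [2,3], [2,4], [3,4]

giving chain groups C_0 ≅ Z^5, C_1 ≅ Z^6.

∂_1: C_1 → C_0 is given by ∂[p,q] = [q] − [p].
This gives a 5×6 integer matrix of rank 4; reducing to Smith normal form yields diagonal entries (1,1,1,1).

Computing H_k = (kernel of ∂_k) / (image of ∂_{k+1}):

  H_0: rank C_0 − rank ∂_1 = 5 − 4 = 1, and the invariant factors of ∂_1 are all 1, so H_0 = Z.
  H_1: rank ker ∂_1 − rank ∂_2 = (6 − 4) − 0 = 2, and there is no ∂_2, so H_1 = Z^2.

As a check, the Euler characteristic is 5 − 6 = -1, which agrees with 1 − 2 = -1.

H_0 = Z,  H_1 = Z^2.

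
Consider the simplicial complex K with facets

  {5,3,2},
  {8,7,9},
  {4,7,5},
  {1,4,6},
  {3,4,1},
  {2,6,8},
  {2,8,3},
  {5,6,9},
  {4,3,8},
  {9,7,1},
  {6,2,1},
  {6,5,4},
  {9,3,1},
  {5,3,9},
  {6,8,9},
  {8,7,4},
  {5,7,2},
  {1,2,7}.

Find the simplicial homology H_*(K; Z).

K has 9 vertices, 27 edges, 18 triangles.
rank ∂_0 = 0, rank ∂_1 = 8 ⇒ b_0 = 9 − 0 − 8 = 1; all invariant factors of ∂_1 are 1 so no torsion. So H_0 ≅ Z.
rank ∂_1 = 8, rank ∂_2 = 17 ⇒ b_1 = 27 − 8 − 17 = 2; all invariant factors of ∂_2 are 1 so no torsion. So H_1 ≅ Z^2.
rank ∂_2 = 17, rank ∂_3 = 0 ⇒ b_2 = 18 − 17 − 0 = 1. So H_2 ≅ Z.

H_0 = Z,  H_1 = Z^2,  H_2 = Z.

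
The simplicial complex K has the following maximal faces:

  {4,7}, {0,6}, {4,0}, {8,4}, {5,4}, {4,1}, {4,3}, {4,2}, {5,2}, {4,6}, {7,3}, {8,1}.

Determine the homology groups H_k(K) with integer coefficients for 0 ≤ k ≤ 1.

Take the total order 0 < 1 < 2 < 3 < 4 < 5 < 6 < 7 < 8 on the vertex set. Then K (dimension 1) consists of the simplices:

  0-simplices (9): [0], [1], [2], [3], [4], [5], [6], [7], [8]
  1-simplices (12): [0,4], [0,6], [1,4], [1,8], [2,4], [2,5], [3,4], [3,7], [4,5], [4,6], [4,7], [4,8]

Hence C_0 ≅ Z^9, C_1 ≅ Z^12.

The boundary map ∂_1: C_1 → C_0 is given by ∂[p,q] = [q] − [p].
This gives a 9×12 integer matrix of rank 8; reducing to Smith normal form yields diagonal entries (1,1,1,1,1,1,1,1).

Computing H_k = (kernel of ∂_k) / (image of ∂_{k+1}):

  H_0: rank C_0 − rank ∂_1 = 9 − 8 = 1, and the invariant factors of ∂_1 are all 1, so H_0 ≅ Z.
  H_1: rank ker ∂_1 − rank ∂_2 = (12 − 8) − 0 = 4, and there is no ∂_2, so H_1 ≅ Z^4.

(K is a triangulation of a wedge of 4 circles.)

H_0 = Z,  H_1 = Z^4.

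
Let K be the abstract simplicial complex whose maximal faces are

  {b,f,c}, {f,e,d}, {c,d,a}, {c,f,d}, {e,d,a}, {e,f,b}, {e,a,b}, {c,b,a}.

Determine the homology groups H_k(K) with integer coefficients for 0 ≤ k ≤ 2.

We work with the vertex ordering a < b < c < d < e < f. The simplices of K, each written with vertices in increasing order, are:

  0-simplices (6): a, b, c, d, e, f
  1-simplices (12): ab, ac, ad, ae, bc, be, bf, cd, cf, de, df, ef
  2-simplices (8): abc, abe, acd, ade, bcf, bef, cdf, def

so the chain groups are C_0 ≅ Z^6, C_1 ≅ Z^12, C_2 ≅ Z^8.

Boundary ∂_1: C_1 → C_0 maps an edge to its endpoints' difference, ∂[p,q] = q − p. For instance
  ∂ad = d − a.
The 6×12 boundary matrix has rank 5 and Smith normal form diag(1,1,1,1,1).

Boundary ∂_2: C_2 → C_1 sends each 2-simplex [p,q,r] to [q,r] − [p,r] + [p,q]. For instance
  ∂cdf = df − cf + cd,
  ∂acd = cd − ad + ac.
The 12×8 boundary matrix has rank 7 and Smith normal form diag(1,1,1,1,1,1,1).

From H_k ≅ ker(∂_k) / im(∂_{k+1}) we obtain:

  H_0: rank C_0 − rank ∂_1 = 6 − 5 = 1, and the invariant factors of ∂_1 are all 1, so H_0 ≅ Z.
  H_1: rank ker ∂_1 − rank ∂_2 = (12 − 5) − 7 = 0, and the invariant factors of ∂_2 are all 1, so H_1 ≅ 0.
  H_2: rank ker ∂_2 − rank ∂_3 = (8 − 7) − 0 = 1, and there is no ∂_3, so H_2 ≅ Z.

As a check, the Euler characteristic is 6 − 12 + 8 = 2, which agrees with 1 − 0 + 1 = 2.

H_0 = Z,  H_1 = 0,  H_2 = Z.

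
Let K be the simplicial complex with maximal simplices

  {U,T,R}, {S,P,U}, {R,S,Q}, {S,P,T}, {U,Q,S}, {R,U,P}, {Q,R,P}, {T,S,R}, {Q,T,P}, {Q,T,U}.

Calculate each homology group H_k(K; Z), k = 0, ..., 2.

We work with the vertex ordering P < Q < R < S < T < U. The simplices of K, each written with vertices in increasing order, are:

  0-simplices (6): P, Q, R, S, T, U
  1-simplices (15): PQ, PR, PS, PT, PU, QR, QS, QT, QU, RS, RT, RU, ST, SU, TU
  2-simplices (10): PQR, PQT, PRU, PST, PSU, QRS, QSU, QTU, RST, RTU

so the chain groups are C_0 ≅ Z^6, C_1 ≅ Z^15, C_2 ≅ Z^10.

∂_1: C_1 → C_0 maps an edge to its endpoints' difference, ∂[p,q] = q − p. For instance
  ∂RU = U − R.
As a 6×15 matrix over Z this has rank 5, with invariant factors (1,1,1,1,1).

The boundary map ∂_2: C_2 → C_1 sends each 2-simplex [p,q,r] to [q,r] − [p,r] + [p,q]. For instance
  ∂RTU = TU − RU + RT,
  ∂PRU = RU − PU + PR.
The resulting 15×10 matrix has rank 10, and its Smith normal form has invariant factors (1,1,1,1,1,1,1,1,1,2).

Reading off H_k = ker ∂_k / im ∂_{k+1}:

  H_0: rank C_0 − rank ∂_1 = 6 − 5 = 1, and the invariant factors of ∂_1 are all 1, so H_0 ≅ Z.
  H_1: rank ker ∂_1 − rank ∂_2 = (15 − 5) − 10 = 0, and ∂_2 has invariant factor 2 > 1, so H_1 ≅ Z/2.
  H_2: rank ker ∂_2 − rank ∂_3 = (10 − 10) − 0 = 0, and there is no ∂_3, so H_2 ≅ 0.

As a check, the Euler characteristic is 6 − 15 + 10 = 1, which agrees with 1 − 0 + 0 = 1.
(K is a triangulation of the real projective plane RP^2.)

H_0 ≅ Z,  H_1 ≅ Z/2,  H_2 = 0.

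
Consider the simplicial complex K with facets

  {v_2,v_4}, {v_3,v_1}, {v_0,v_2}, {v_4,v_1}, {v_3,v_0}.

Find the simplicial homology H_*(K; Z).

K has 5 vertices, 5 edges.
rank ∂_0 = 0, rank ∂_1 = 4 ⇒ b_0 = 5 − 0 − 4 = 1; all invariant factors of ∂_1 are 1 so no torsion. So H_0 = Z.
rank ∂_1 = 4, rank ∂_2 = 0 ⇒ b_1 = 5 − 4 − 0 = 1. So H_1 = Z.

H_0 = Z,  H_1 = Z.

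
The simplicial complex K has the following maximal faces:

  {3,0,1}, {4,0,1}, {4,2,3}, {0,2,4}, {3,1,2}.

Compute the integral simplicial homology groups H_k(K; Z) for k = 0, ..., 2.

We work with the vertex ordering 0 < 1 < 2 < 3 < 4. The simplices of K, each written with vertices in increasing order, are:

  0-simplices (5): [0], [1], [2], [3], [4]
  1-simplices (10): [0,1], [0,2], [0,3], [0,4], [1,2], [1,3], [1,4], [2,3], [2,4], [3,4]
  2-simplices (5): [0,1,3], [0,1,4], [0,2,4], [1,2,3], [2,3,4]

so the chain groups are C_0 ≅ Z^5, C_1 ≅ Z^10, C_2 ≅ Z^5.

∂_1: C_1 → C_0 sends each edge [p,q] (with p < q) to q − p. For instance
  ∂[0,1] = [1] − [0].
The 5×10 boundary matrix has rank 4 and Smith normal form diag(1,1,1,1).

∂_2: C_2 → C_1 maps a triangle to the signed sum of its edges. For instance
  ∂[2,3,4] = [3,4] − [2,4] + [2,3],
  ∂[0,1,3] = [1,3] − [0,3] + [0,1].
The 10×5 boundary matrix has rank 5 and Smith normal form diag(1,1,1,1,1).

Computing H_k = (kernel of ∂_k) / (image of ∂_{k+1}):

  H_0: rank C_0 − rank ∂_1 = 5 − 4 = 1, and the invariant factors of ∂_1 are all 1, so H_0 ≅ Z.
  H_1: rank ker ∂_1 − rank ∂_2 = (10 − 4) − 5 = 1, and the invariant factors of ∂_2 are all 1, so H_1 ≅ Z.
  H_2: rank ker ∂_2 − rank ∂_3 = (5 − 5) − 0 = 0, and there is no ∂_3, so H_2 ≅ 0.

H_0 = Z,  H_1 = Z,  H_2 = 0.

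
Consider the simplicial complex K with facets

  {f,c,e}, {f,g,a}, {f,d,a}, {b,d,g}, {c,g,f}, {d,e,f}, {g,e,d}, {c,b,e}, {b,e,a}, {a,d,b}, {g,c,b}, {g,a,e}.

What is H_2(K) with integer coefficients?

H_2 = 0.

We work with the vertex ordering a < b < c < d < e < f < g. The simplices of K, each written with vertices in increasing order, are:

  0-simplices (7): a, b, c, d, e, f, g
  1-simplices (18): ab, ad, ae, af, ag, bc, bd, be, bg, ce, cf, cg, de, df, dg, ef, eg, fg
  2-simplices (12): abd, abe, adf, aeg, afg, bce, bcg, bdg, cef, cfg, def, deg

giving chain groups C_0 ≅ Z^7, C_1 ≅ Z^18, C_2 ≅ Z^12.

∂_1: C_1 → C_0 sends each edge [p,q] (with p < q) to q − p.
As a 7×18 matrix over Z this has rank 6, with invariant factors (1,1,1,1,1,1).

The boundary map ∂_2: C_2 → C_1 maps a triangle to the signed sum of its edges. For instance
  ∂cfg = fg − cg + cf,
  ∂bdg = dg − bg + bd.
As a 18×12 matrix over Z this has rank 12, with invariant factors (1,1,1,1,1,1,1,1,1,1,1,2).

Computing H_k = (kernel of ∂_k) / (image of ∂_{k+1}):

  H_2: rank ker ∂_2 − rank ∂_3 = (12 − 12) − 0 = 0, and there is no ∂_3, so H_2 = 0.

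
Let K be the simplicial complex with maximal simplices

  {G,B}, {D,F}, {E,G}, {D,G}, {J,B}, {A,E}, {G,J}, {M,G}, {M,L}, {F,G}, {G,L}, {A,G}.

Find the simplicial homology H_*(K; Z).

H_0 ≅ Z,  H_1 ≅ Z^4.

Order the vertices as A < B < D < E < F < G < J < L < M. Listing each simplex with vertices in this order, K has dimension 1 with simplices:

  0-simplices (9): A, B, D, E, F, G, J, L, M
  1-simplices (12): AE, AG, BG, BJ, DF, DG, EG, FG, GJ, GL, GM, LM

Hence C_0 ≅ Z^9, C_1 ≅ Z^12.

Boundary ∂_1: C_1 → C_0 maps an edge to its endpoints' difference, ∂[p,q] = q − p. For instance
  ∂GM = M − G.
This gives a 9×12 integer matrix of rank 8; reducing to Smith normal form yields diagonal entries (1,1,1,1,1,1,1,1).

Now H_k = ker ∂_k / im ∂_{k+1}, so:

  H_0: rank C_0 − rank ∂_1 = 9 − 8 = 1, and the invariant factors of ∂_1 are all 1, so H_0 = Z.
  H_1: rank ker ∂_1 − rank ∂_2 = (12 − 8) − 0 = 4, and there is no ∂_2, so H_1 = Z^4.

(K is a triangulation of a wedge of 4 circles.)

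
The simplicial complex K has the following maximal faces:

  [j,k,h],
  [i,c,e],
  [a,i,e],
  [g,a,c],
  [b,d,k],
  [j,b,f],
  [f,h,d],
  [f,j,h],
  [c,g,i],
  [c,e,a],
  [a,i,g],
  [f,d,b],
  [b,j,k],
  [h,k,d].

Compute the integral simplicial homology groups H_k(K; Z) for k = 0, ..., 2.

Order the vertices as a < b < c < d < e < f < g < h < i < j < k. Listing each simplex with vertices in this order, K has dimension 2 with simplices:

  0-simplices (11): a, b, c, d, e, f, g, h, i, j, k
  1-simplices (21): ac, ae, ag, ai, bd, bf, bj, bk, ce, cg, ci, df, dh, dk, ei, fh, fj, gi, hj, hk, jk
  2-simplices (14): ace, acg, aei, agi, bdf, bdk, bfj, bjk, cei, cgi, dfh, dhk, fhj, hjk

giving chain groups C_0 ≅ Z^11, C_1 ≅ Z^21, C_2 ≅ Z^14.

∂_1: C_1 → C_0 sends each edge [p,q] (with p < q) to q − p.
The resulting 11×21 matrix has rank 9, and its Smith normal form has invariant factors (1,1,1,1,1,1,1,1,1).

The boundary map ∂_2: C_2 → C_1 acts by ∂[p,q,r] = [q,r] − [p,r] + [p,q]. For instance
  ∂bdk = dk − bk + bd,
  ∂bjk = jk − bk + bj.
As a 21×14 matrix over Z this has rank 12, with invariant factors (1,1,1,1,1,1,1,1,1,1,1,1).

From H_k ≅ ker(∂_k) / im(∂_{k+1}) we obtain:

  H_0: rank C_0 − rank ∂_1 = 11 − 9 = 2, and the invariant factors of ∂_1 are all 1, so H_0 ≅ Z^2.
  H_1: rank ker ∂_1 − rank ∂_2 = (21 − 9) − 12 = 0, and the invariant factors of ∂_2 are all 1, so H_1 ≅ 0.
  H_2: rank ker ∂_2 − rank ∂_3 = (14 − 12) − 0 = 2, and there is no ∂_3, so H_2 ≅ Z^2.

H_0 = Z^2,  H_1 = 0,  H_2 = Z^2.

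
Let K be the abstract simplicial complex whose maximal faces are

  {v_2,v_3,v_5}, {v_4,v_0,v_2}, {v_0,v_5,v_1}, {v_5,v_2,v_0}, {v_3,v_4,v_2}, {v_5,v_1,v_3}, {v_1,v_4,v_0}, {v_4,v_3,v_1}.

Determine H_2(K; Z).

H_2 = Z.

Order the vertices as v_0 < v_1 < v_2 < v_3 < v_4 < v_5. Listing each simplex with vertices in this order, K has dimension 2 with simplices:

  0-simplices (6): [v_0], [v_1], [v_2], [v_3], [v_4], [v_5]
  1-simplices (12): [v_0,v_1], [v_0,v_2], [v_0,v_4], [v_0,v_5], [v_1,v_3], [v_1,v_4], [v_1,v_5], [v_2,v_3], [v_2,v_4], [v_2,v_5], [v_3,v_4], [v_3,v_5]
  2-simplices (8): [v_0,v_1,v_4], [v_0,v_1,v_5], [v_0,v_2,v_4], [v_0,v_2,v_5], [v_1,v_3,v_4], [v_1,v_3,v_5], [v_2,v_3,v_4], [v_2,v_3,v_5]

so the chain groups are C_0 ≅ Z^6, C_1 ≅ Z^12, C_2 ≅ Z^8.

∂_1: C_1 → C_0 maps an edge to its endpoints' difference, ∂[p,q] = q − p. For instance
  ∂[v_1,v_3] = [v_3] − [v_1].
The resulting 6×12 matrix has rank 5, and its Smith normal form has invariant factors (1,1,1,1,1).

∂_2: C_2 → C_1 maps a triangle to the signed sum of its edges. For instance
  ∂[v_2,v_3,v_4] = [v_3,v_4] − [v_2,v_4] + [v_2,v_3],
  ∂[v_0,v_1,v_4] = [v_1,v_4] − [v_0,v_4] + [v_0,v_1].
The 12×8 boundary matrix has rank 7 and Smith normal form diag(1,1,1,1,1,1,1).

Now H_k = ker ∂_k / im ∂_{k+1}, so:

  H_2: rank ker ∂_2 − rank ∂_3 = (8 − 7) − 0 = 1, and there is no ∂_3, so H_2 ≅ Z.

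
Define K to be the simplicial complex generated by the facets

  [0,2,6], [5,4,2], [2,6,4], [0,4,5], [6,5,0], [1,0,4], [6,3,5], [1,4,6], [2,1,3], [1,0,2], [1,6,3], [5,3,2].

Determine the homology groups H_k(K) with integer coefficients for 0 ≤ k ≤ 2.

K has 7 vertices, 18 edges, 12 triangles.
rank ∂_0 = 0, rank ∂_1 = 6 ⇒ b_0 = 7 − 0 − 6 = 1; all invariant factors of ∂_1 are 1 so no torsion. So H_0 ≅ Z.
rank ∂_1 = 6, rank ∂_2 = 12 ⇒ b_1 = 18 − 6 − 12 = 0; ∂_2 has invariant factor(s) [2] giving torsion. So H_1 ≅ Z/2.
rank ∂_2 = 12, rank ∂_3 = 0 ⇒ b_2 = 12 − 12 − 0 = 0. So H_2 ≅ 0.

H_0 ≅ Z,  H_1 ≅ Z/2,  H_2 = 0.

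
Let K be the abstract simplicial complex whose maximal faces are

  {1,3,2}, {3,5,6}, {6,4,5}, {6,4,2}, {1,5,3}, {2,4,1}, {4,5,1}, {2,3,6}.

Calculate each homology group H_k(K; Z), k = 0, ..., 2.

Fix the vertex order 1 < 2 < 3 < 4 < 5 < 6 and write every simplex with vertices in increasing order. Then dim K = 2 and the simplices of K are:

  0-simplices (6): [1], [2], [3], [4], [5], [6]
  1-simplices (12): [1,2], [1,3], [1,4], [1,5], [2,3], [2,4], [2,6], [3,5], [3,6], [4,5], [4,6], [5,6]
  2-simplices (8): [1,2,3], [1,2,4], [1,3,5], [1,4,5], [2,3,6], [2,4,6], [3,5,6], [4,5,6]

giving chain groups C_0 ≅ Z^6, C_1 ≅ Z^12, C_2 ≅ Z^8.

The boundary map ∂_1: C_1 → C_0 sends each edge [p,q] (with p < q) to q − p.
The 6×12 boundary matrix has rank 5 and Smith normal form diag(1,1,1,1,1).

∂_2: C_2 → C_1 maps a triangle to the signed sum of its edges. For instance
  ∂[1,2,4] = [2,4] − [1,4] + [1,2],
  ∂[4,5,6] = [5,6] − [4,6] + [4,5].
This gives a 12×8 integer matrix of rank 7; reducing to Smith normal form yields diagonal entries (1,1,1,1,1,1,1).

Now H_k = ker ∂_k / im ∂_{k+1}, so:

  H_0: rank C_0 − rank ∂_1 = 6 − 5 = 1, and the invariant factors of ∂_1 are all 1, so H_0 = Z.
  H_1: rank ker ∂_1 − rank ∂_2 = (12 − 5) − 7 = 0, and the invariant factors of ∂_2 are all 1, so H_1 = 0.
  H_2: rank ker ∂_2 − rank ∂_3 = (8 − 7) − 0 = 1, and there is no ∂_3, so H_2 = Z.

H_0 = Z,  H_1 = 0,  H_2 = Z.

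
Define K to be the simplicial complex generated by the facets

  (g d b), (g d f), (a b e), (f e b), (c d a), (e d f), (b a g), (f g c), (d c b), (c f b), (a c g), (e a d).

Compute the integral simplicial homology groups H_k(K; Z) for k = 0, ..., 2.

Order the vertices as a < b < c < d < e < f < g. Listing each simplex with vertices in this order, K has dimension 2 with simplices:

  0-simplices (7): a, b, c, d, e, f, g
  1-simplices (18): ab, ac, ad, ae, ag, bc, bd, be, bf, bg, cd, cf, cg, de, df, dg, ef, fg
  2-simplices (12): abe, abg, acd, acg, ade, bcd, bcf, bdg, bef, cfg, def, dfg

Hence C_0 ≅ Z^7, C_1 ≅ Z^18, C_2 ≅ Z^12.

∂_1: C_1 → C_0 sends each edge [p,q] (with p < q) to q − p.
This gives a 7×18 integer matrix of rank 6; reducing to Smith normal form yields diagonal entries (1,1,1,1,1,1).

∂_2: C_2 → C_1 sends each 2-simplex [p,q,r] to [q,r] − [p,r] + [p,q]. For instance
  ∂acd = cd − ad + ac,
  ∂bdg = dg − bg + bd.
The 18×12 boundary matrix has rank 12 and Smith normal form diag(1,1,1,1,1,1,1,1,1,1,1,2).

From H_k ≅ ker(∂_k) / im(∂_{k+1}) we obtain:

  H_0: rank C_0 − rank ∂_1 = 7 − 6 = 1, and the invariant factors of ∂_1 are all 1, so H_0 = Z.
  H_1: rank ker ∂_1 − rank ∂_2 = (18 − 6) − 12 = 0, and ∂_2 has invariant factor 2 > 1, so H_1 = Z/2.
  H_2: rank ker ∂_2 − rank ∂_3 = (12 − 12) − 0 = 0, and there is no ∂_3, so H_2 = 0.

H_0 ≅ Z,  H_1 ≅ Z/2,  H_2 = 0.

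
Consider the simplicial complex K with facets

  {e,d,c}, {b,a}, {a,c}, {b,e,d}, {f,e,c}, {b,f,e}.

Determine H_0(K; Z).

Fix the vertex order a < b < c < d < e < f and write every simplex with vertices in increasing order. Then dim K = 2 and the simplices of K are:

  0-simplices (6): a, b, c, d, e, f
  1-simplices (10): ab, ac, bd, be, bf, cd, ce, cf, de, ef
  2-simplices (4): bde, bef, cde, cef

giving chain groups C_0 ≅ Z^6, C_1 ≅ Z^10, C_2 ≅ Z^4.

Boundary ∂_1: C_1 → C_0 maps an edge to its endpoints' difference, ∂[p,q] = q − p.
As a 6×10 matrix over Z this has rank 5, with invariant factors (1,1,1,1,1).

∂_2: C_2 → C_1 sends each 2-simplex [p,q,r] to [q,r] − [p,r] + [p,q]. For instance
  ∂cde = de − ce + cd,
  ∂bde = de − be + bd.
This gives a 10×4 integer matrix of rank 4; reducing to Smith normal form yields diagonal entries (1,1,1,1).

From H_k ≅ ker(∂_k) / im(∂_{k+1}) we obtain:

  H_0: rank C_0 − rank ∂_1 = 6 − 5 = 1, and the invariant factors of ∂_1 are all 1, so H_0 ≅ Z.

H_0 = Z.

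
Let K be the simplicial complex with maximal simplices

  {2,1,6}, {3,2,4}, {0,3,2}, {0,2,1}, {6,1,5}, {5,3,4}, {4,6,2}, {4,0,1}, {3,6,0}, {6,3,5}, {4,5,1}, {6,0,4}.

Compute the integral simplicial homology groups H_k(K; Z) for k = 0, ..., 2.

Order the vertices as 0 < 1 < 2 < 3 < 4 < 5 < 6. Listing each simplex with vertices in this order, K has dimension 2 with simplices:

  0-simplices (7): [0], [1], [2], [3], [4], [5], [6]
  1-simplices (18): [0,1], [0,2], [0,3], [0,4], [0,6], [1,2], [1,4], [1,5], [1,6], [2,3], [2,4], [2,6], [3,4], [3,5], [3,6], [4,5], [4,6], [5,6]
  2-simplices (12): [0,1,2], [0,1,4], [0,2,3], [0,3,6], [0,4,6], [1,2,6], [1,4,5], [1,5,6], [2,3,4], [2,4,6], [3,4,5], [3,5,6]

giving chain groups C_0 ≅ Z^7, C_1 ≅ Z^18, C_2 ≅ Z^12.

∂_1: C_1 → C_0 maps an edge to its endpoints' difference, ∂[p,q] = q − p. For instance
  ∂[1,5] = [5] − [1].
As a 7×18 matrix over Z this has rank 6, with invariant factors (1,1,1,1,1,1).

Boundary ∂_2: C_2 → C_1 maps a triangle to the signed sum of its edges. For instance
  ∂[0,1,2] = [1,2] − [0,2] + [0,1],
  ∂[2,3,4] = [3,4] − [2,4] + [2,3].
This gives a 18×12 integer matrix of rank 12; reducing to Smith normal form yields diagonal entries (1,1,1,1,1,1,1,1,1,1,1,2).

Now H_k = ker ∂_k / im ∂_{k+1}, so:

  H_0: rank C_0 − rank ∂_1 = 7 − 6 = 1, and the invariant factors of ∂_1 are all 1, so H_0 = Z.
  H_1: rank ker ∂_1 − rank ∂_2 = (18 − 6) − 12 = 0, and ∂_2 has invariant factor 2 > 1, so H_1 = Z/2.
  H_2: rank ker ∂_2 − rank ∂_3 = (12 − 12) − 0 = 0, and there is no ∂_3, so H_2 = 0.

H_0 ≅ Z,  H_1 ≅ Z/2,  H_2 = 0.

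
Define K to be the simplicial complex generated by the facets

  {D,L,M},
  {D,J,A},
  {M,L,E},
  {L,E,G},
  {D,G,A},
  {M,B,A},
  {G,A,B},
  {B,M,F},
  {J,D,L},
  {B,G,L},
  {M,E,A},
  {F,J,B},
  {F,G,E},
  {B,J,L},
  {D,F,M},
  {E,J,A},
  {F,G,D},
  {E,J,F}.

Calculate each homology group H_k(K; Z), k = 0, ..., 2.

H_0 ≅ Z,  H_1 ≅ Z^2,  H_2 ≅ Z.

Fix the vertex order A < B < D < E < F < G < J < L < M and write every simplex with vertices in increasing order. Then dim K = 2 and the simplices of K are:

  0-simplices (9): A, B, D, E, F, G, J, L, M
  1-simplices (27): AB, AD, AE, AG, AJ, AM, BF, BG, BJ, BL, BM, DF, DG, DJ, DL, DM, EF, EG, EJ, EL, EM, FG, FJ, FM, GL, JL, LM
  2-simplices (18): ABG, ABM, ADG, ADJ, AEJ, AEM, BFJ, BFM, BGL, BJL, DFG, DFM, DJL, DLM, EFG, EFJ, EGL, ELM

so the chain groups are C_0 ≅ Z^9, C_1 ≅ Z^27, C_2 ≅ Z^18.

Boundary ∂_1: C_1 → C_0 maps an edge to its endpoints' difference, ∂[p,q] = q − p. For instance
  ∂EG = G − E.
This gives a 9×27 integer matrix of rank 8; reducing to Smith normal form yields diagonal entries (1,1,1,1,1,1,1,1).

Boundary ∂_2: C_2 → C_1 acts by ∂[p,q,r] = [q,r] − [p,r] + [p,q]. For instance
  ∂BFM = FM − BM + BF,
  ∂BGL = GL − BL + BG.
This gives a 27×18 integer matrix of rank 17; reducing to Smith normal form yields diagonal entries (1,1,1,1,1,1,1,1,1,1,1,1,1,1,1,1,1).

From H_k ≅ ker(∂_k) / im(∂_{k+1}) we obtain:

  H_0: rank C_0 − rank ∂_1 = 9 − 8 = 1, and the invariant factors of ∂_1 are all 1, so H_0 ≅ Z.
  H_1: rank ker ∂_1 − rank ∂_2 = (27 − 8) − 17 = 2, and the invariant factors of ∂_2 are all 1, so H_1 ≅ Z^2.
  H_2: rank ker ∂_2 − rank ∂_3 = (18 − 17) − 0 = 1, and there is no ∂_3, so H_2 ≅ Z.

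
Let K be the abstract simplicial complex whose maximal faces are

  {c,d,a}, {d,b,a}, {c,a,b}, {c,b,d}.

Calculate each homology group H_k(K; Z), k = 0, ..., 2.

H_0 = Z,  H_1 = 0,  H_2 = Z.

K has 4 vertices, 6 edges, 4 triangles.
rank ∂_0 = 0, rank ∂_1 = 3 ⇒ b_0 = 4 − 0 − 3 = 1; all invariant factors of ∂_1 are 1 so no torsion. So H_0 ≅ Z.
rank ∂_1 = 3, rank ∂_2 = 3 ⇒ b_1 = 6 − 3 − 3 = 0; all invariant factors of ∂_2 are 1 so no torsion. So H_1 ≅ 0.
rank ∂_2 = 3, rank ∂_3 = 0 ⇒ b_2 = 4 − 3 − 0 = 1. So H_2 ≅ Z.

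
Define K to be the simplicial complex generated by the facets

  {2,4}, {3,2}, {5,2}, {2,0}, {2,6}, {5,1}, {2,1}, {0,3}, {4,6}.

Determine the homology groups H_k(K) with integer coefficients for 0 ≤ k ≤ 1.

Take the total order 0 < 1 < 2 < 3 < 4 < 5 < 6 on the vertex set. Then K (dimension 1) consists of the simplices:

  0-simplices (7): [0], [1], [2], [3], [4], [5], [6]
  1-simplices (9): [0,2], [0,3], [1,2], [1,5], [2,3], [2,4], [2,5], [2,6], [4,6]

giving chain groups C_0 ≅ Z^7, C_1 ≅ Z^9.

∂_1: C_1 → C_0 maps an edge to its endpoints' difference, ∂[p,q] = q − p. For instance
  ∂[0,2] = [2] − [0].
As a 7×9 matrix over Z this has rank 6, with invariant factors (1,1,1,1,1,1).

Now H_k = ker ∂_k / im ∂_{k+1}, so:

  H_0: rank C_0 − rank ∂_1 = 7 − 6 = 1, and the invariant factors of ∂_1 are all 1, so H_0 ≅ Z.
  H_1: rank ker ∂_1 − rank ∂_2 = (9 − 6) − 0 = 3, and there is no ∂_2, so H_1 ≅ Z^3.

(K is a triangulation of a wedge of 3 circles.)

H_0 ≅ Z,  H_1 ≅ Z^3.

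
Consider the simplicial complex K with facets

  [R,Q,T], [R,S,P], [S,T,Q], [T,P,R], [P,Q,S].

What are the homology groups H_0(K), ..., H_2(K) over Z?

H_0 ≅ Z,  H_1 ≅ Z,  H_2 = 0.

Order the vertices as P < Q < R < S < T. Listing each simplex with vertices in this order, K has dimension 2 with simplices:

  0-simplices (5): P, Q, R, S, T
  1-simplices (10): PQ, PR, PS, PT, QR, QS, QT, RS, RT, ST
  2-simplices (5): PQS, PRS, PRT, QRT, QST

so the chain groups are C_0 ≅ Z^5, C_1 ≅ Z^10, C_2 ≅ Z^5.

The boundary map ∂_1: C_1 → C_0 maps an edge to its endpoints' difference, ∂[p,q] = q − p.
As a 5×10 matrix over Z this has rank 4, with invariant factors (1,1,1,1).

Boundary ∂_2: C_2 → C_1 acts by ∂[p,q,r] = [q,r] − [p,r] + [p,q]. For instance
  ∂PQS = QS − PS + PQ,
  ∂PRT = RT − PT + PR.
This gives a 10×5 integer matrix of rank 5; reducing to Smith normal form yields diagonal entries (1,1,1,1,1).

From H_k ≅ ker(∂_k) / im(∂_{k+1}) we obtain:

  H_0: rank C_0 − rank ∂_1 = 5 − 4 = 1, and the invariant factors of ∂_1 are all 1, so H_0 ≅ Z.
  H_1: rank ker ∂_1 − rank ∂_2 = (10 − 4) − 5 = 1, and the invariant factors of ∂_2 are all 1, so H_1 ≅ Z.
  H_2: rank ker ∂_2 − rank ∂_3 = (5 − 5) − 0 = 0, and there is no ∂_3, so H_2 ≅ 0.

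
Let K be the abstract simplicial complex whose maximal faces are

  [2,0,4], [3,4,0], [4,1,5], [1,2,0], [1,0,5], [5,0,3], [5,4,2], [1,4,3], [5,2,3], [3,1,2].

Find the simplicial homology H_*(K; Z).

Order the vertices as 0 < 1 < 2 < 3 < 4 < 5. Listing each simplex with vertices in this order, K has dimension 2 with simplices:

  0-simplices (6): [0], [1], [2], [3], [4], [5]
  1-simplices (15): [0,1], [0,2], [0,3], [0,4], [0,5], [1,2], [1,3], [1,4], [1,5], [2,3], [2,4], [2,5], [3,4], [3,5], [4,5]
  2-simplices (10): [0,1,2], [0,1,5], [0,2,4], [0,3,4], [0,3,5], [1,2,3], [1,3,4], [1,4,5], [2,3,5], [2,4,5]

giving chain groups C_0 ≅ Z^6, C_1 ≅ Z^15, C_2 ≅ Z^10.

Boundary ∂_1: C_1 → C_0 maps an edge to its endpoints' difference, ∂[p,q] = q − p. For instance
  ∂[1,2] = [2] − [1].
This gives a 6×15 integer matrix of rank 5; reducing to Smith normal form yields diagonal entries (1,1,1,1,1).

∂_2: C_2 → C_1 acts by ∂[p,q,r] = [q,r] − [p,r] + [p,q]. For instance
  ∂[0,1,2] = [1,2] − [0,2] + [0,1],
  ∂[1,4,5] = [4,5] − [1,5] + [1,4].
As a 15×10 matrix over Z this has rank 10, with invariant factors (1,1,1,1,1,1,1,1,1,2).

From H_k ≅ ker(∂_k) / im(∂_{k+1}) we obtain:

  H_0: rank C_0 − rank ∂_1 = 6 − 5 = 1, and the invariant factors of ∂_1 are all 1, so H_0 ≅ Z.
  H_1: rank ker ∂_1 − rank ∂_2 = (15 − 5) − 10 = 0, and ∂_2 has invariant factor 2 > 1, so H_1 ≅ Z/2.
  H_2: rank ker ∂_2 − rank ∂_3 = (10 − 10) − 0 = 0, and there is no ∂_3, so H_2 ≅ 0.

As a check, the Euler characteristic is 6 − 15 + 10 = 1, which agrees with 1 − 0 + 0 = 1.

H_0 ≅ Z,  H_1 ≅ Z/2,  H_2 = 0.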